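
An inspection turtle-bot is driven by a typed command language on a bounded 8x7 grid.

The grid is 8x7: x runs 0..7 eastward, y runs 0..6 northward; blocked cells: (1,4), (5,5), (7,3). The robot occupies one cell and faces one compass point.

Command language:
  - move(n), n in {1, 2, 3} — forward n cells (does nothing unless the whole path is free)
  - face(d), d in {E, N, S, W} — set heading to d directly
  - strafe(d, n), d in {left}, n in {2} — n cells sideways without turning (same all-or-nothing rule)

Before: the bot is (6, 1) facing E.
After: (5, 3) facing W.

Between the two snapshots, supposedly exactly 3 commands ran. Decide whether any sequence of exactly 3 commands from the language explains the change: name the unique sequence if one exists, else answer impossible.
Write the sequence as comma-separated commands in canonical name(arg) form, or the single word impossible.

strafe(left, 2), face(W), move(1)

key: cell and facing (now W) both changed — the 3 commands mix motion and turning
start: (6, 1) facing E
[1] after strafe(left, 2): (6, 3) facing E
[2] after face(W): (6, 3) facing W
[3] after move(1): (5, 3) facing W
all 512 alternatives checked — unique.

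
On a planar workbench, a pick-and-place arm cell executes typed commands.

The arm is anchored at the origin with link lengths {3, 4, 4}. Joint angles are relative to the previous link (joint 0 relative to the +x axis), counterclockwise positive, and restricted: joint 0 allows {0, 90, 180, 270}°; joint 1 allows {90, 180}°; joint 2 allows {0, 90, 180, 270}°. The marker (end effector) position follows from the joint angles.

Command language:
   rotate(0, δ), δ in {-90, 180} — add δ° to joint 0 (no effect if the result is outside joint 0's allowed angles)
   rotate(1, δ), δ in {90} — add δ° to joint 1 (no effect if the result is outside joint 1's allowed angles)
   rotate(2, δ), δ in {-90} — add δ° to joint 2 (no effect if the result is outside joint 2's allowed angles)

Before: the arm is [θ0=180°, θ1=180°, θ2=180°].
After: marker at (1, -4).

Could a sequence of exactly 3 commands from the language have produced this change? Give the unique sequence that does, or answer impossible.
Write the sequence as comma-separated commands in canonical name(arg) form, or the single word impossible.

initial: [θ0=180°, θ1=180°, θ2=180°]
step 1 (rotate(2, -90)): [θ0=180°, θ1=180°, θ2=90°]
step 2 (rotate(2, -90)): [θ0=180°, θ1=180°, θ2=0°]
step 3 (rotate(2, -90)): [θ0=180°, θ1=180°, θ2=270°]
no other 3-command option fits: unique.

rotate(2, -90), rotate(2, -90), rotate(2, -90)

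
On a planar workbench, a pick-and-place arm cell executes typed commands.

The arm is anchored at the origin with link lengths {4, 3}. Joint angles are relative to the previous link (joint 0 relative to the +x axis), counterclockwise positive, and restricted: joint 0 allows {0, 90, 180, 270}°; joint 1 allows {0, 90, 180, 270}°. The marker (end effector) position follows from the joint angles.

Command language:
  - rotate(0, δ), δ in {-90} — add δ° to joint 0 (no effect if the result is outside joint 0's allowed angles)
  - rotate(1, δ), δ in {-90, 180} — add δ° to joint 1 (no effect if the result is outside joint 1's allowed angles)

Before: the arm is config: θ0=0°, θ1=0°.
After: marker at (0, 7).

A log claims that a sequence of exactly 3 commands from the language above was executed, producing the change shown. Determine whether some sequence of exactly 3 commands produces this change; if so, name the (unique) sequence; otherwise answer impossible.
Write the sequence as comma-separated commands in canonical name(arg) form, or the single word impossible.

rotate(0, -90), rotate(0, -90), rotate(0, -90)

t0: config: θ0=0°, θ1=0°
t=1 rotate(0, -90) ⇒ config: θ0=270°, θ1=0°
t=2 rotate(0, -90) ⇒ config: θ0=180°, θ1=0°
t=3 rotate(0, -90) ⇒ config: θ0=90°, θ1=0°
all 27 alternatives checked — unique.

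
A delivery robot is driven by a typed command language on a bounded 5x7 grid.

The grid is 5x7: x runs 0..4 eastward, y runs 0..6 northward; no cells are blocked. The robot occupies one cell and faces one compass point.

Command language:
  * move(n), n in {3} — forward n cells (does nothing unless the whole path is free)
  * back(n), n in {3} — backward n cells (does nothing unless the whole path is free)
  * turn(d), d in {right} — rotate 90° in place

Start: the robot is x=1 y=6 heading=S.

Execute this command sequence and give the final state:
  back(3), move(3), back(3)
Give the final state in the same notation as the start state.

x=1 y=6 heading=S

start: x=1 y=6 heading=S
[1] after back(3): x=1 y=6 heading=S
[2] after move(3): x=1 y=3 heading=S
[3] after back(3): x=1 y=6 heading=S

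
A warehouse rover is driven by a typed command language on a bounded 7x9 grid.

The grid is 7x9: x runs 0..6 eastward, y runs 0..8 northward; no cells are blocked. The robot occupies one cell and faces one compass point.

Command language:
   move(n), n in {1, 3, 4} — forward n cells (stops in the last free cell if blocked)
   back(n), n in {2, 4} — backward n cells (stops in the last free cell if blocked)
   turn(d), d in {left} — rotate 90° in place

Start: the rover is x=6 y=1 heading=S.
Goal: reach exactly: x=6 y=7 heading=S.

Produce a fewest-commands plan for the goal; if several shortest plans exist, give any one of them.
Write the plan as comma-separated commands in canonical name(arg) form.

back(4), back(2)

start: x=6 y=1 heading=S
1. back(4) → x=6 y=5 heading=S
2. back(2) → x=6 y=7 heading=S
minimal: 2 command(s), checked below 2.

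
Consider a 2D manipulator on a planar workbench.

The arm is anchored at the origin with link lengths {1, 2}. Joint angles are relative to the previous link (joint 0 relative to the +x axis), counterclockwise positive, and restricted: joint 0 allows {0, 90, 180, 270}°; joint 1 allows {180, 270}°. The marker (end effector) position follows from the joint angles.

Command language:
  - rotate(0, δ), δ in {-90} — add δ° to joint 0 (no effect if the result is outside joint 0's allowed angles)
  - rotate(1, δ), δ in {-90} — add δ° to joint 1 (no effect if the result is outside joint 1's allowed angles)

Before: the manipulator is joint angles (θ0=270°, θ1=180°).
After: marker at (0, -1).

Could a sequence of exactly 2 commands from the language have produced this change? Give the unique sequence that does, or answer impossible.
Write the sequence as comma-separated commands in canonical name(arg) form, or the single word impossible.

rotate(0, -90), rotate(0, -90)

from: joint angles (θ0=270°, θ1=180°)
1. rotate(0, -90) → joint angles (θ0=180°, θ1=180°)
2. rotate(0, -90) → joint angles (θ0=90°, θ1=180°)
no other 2-command option fits: unique.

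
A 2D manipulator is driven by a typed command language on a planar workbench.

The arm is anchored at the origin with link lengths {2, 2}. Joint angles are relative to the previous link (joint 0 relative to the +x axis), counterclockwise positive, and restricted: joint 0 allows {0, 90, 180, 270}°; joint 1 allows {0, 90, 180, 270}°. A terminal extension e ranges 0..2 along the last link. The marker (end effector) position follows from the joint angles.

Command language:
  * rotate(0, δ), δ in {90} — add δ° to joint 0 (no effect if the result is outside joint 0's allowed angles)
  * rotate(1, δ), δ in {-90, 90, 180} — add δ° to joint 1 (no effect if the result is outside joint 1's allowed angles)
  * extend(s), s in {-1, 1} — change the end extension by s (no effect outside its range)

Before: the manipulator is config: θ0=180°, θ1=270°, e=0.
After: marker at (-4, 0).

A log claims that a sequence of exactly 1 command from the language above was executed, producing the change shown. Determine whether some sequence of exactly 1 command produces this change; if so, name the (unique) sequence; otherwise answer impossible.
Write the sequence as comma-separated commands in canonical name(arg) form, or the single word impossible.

rotate(1, 90)

start: config: θ0=180°, θ1=270°, e=0
[1] after rotate(1, 90): config: θ0=180°, θ1=0°, e=0
all 6 alternatives checked — unique.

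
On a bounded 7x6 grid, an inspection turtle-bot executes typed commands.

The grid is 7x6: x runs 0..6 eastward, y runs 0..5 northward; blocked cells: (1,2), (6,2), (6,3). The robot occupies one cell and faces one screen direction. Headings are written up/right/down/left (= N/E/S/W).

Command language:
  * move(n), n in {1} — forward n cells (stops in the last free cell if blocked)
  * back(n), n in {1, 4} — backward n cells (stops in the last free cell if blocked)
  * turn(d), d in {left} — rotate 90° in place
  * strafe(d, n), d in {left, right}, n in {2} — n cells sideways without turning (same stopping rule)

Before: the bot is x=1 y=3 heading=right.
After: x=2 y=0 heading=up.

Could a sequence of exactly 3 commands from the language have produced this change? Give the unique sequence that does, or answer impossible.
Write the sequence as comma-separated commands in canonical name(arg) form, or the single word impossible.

key: position moved to (2,0) AND the heading swung to N — translation plus rotation needed
begin: x=1 y=3 heading=right
[1] after move(1): x=2 y=3 heading=right
[2] after turn(left): x=2 y=3 heading=up
[3] after back(4): x=2 y=0 heading=up
all 216 alternatives checked — unique.

move(1), turn(left), back(4)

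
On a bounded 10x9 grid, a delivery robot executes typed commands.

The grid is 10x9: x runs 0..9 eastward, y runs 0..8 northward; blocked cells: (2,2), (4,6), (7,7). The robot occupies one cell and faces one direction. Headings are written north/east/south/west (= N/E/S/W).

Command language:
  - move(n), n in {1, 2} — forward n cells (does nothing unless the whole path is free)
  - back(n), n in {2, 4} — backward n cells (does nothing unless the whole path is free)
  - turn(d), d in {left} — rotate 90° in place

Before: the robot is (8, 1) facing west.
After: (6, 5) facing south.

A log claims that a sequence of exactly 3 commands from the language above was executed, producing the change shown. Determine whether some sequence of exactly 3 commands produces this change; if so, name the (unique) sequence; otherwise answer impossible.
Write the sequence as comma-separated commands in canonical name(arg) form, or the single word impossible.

move(2), turn(left), back(4)

key: cell and facing (now S) both changed — the 3 commands mix motion and turning
begin: (8, 1) facing west
step 1 (move(2)): (6, 1) facing west
step 2 (turn(left)): (6, 1) facing south
step 3 (back(4)): (6, 5) facing south
no rival 3-sequence matches.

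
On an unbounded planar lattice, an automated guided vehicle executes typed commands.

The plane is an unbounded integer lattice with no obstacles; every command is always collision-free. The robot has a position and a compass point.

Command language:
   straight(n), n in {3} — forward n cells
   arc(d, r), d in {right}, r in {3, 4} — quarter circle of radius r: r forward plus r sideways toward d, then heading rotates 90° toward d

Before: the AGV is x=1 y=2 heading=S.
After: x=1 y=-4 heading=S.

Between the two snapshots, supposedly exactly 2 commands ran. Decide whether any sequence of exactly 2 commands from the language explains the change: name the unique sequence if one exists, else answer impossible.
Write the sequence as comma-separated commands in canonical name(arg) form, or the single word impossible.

key: still facing S at the end — nothing in the sequence rotates
initial: x=1 y=2 heading=S
1. straight(3) → x=1 y=-1 heading=S
2. straight(3) → x=1 y=-4 heading=S
all 9 alternatives checked — unique.

straight(3), straight(3)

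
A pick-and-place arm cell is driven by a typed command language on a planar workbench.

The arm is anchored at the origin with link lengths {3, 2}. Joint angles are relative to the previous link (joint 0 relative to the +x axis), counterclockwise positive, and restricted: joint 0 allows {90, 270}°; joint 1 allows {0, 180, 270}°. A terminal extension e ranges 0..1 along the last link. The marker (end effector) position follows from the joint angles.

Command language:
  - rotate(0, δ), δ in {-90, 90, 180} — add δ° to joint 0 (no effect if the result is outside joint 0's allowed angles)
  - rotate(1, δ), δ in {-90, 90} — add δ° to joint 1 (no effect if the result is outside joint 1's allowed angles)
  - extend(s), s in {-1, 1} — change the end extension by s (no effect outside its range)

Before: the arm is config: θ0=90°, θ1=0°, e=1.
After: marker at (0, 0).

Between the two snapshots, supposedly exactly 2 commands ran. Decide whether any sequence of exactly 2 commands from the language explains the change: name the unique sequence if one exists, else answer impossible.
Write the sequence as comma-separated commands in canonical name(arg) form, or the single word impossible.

t0: config: θ0=90°, θ1=0°, e=1
[1] after rotate(1, -90): config: θ0=90°, θ1=270°, e=1
[2] after rotate(1, -90): config: θ0=90°, θ1=180°, e=1
no rival 2-sequence matches.

rotate(1, -90), rotate(1, -90)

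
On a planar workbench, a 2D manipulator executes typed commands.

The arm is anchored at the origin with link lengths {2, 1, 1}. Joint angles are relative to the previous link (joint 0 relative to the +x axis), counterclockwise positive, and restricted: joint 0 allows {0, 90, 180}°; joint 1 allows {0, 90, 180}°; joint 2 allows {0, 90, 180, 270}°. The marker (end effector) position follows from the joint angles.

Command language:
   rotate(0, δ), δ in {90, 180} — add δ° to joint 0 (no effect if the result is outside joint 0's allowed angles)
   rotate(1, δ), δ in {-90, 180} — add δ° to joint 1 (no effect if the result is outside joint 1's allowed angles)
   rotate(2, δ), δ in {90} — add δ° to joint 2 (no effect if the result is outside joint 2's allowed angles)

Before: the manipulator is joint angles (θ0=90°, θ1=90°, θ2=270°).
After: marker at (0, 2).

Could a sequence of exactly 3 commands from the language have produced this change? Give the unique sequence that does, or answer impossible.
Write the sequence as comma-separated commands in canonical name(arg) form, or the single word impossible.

start: joint angles (θ0=90°, θ1=90°, θ2=270°)
1. rotate(2, 90) → joint angles (θ0=90°, θ1=90°, θ2=0°)
2. rotate(2, 90) → joint angles (θ0=90°, θ1=90°, θ2=90°)
3. rotate(2, 90) → joint angles (θ0=90°, θ1=90°, θ2=180°)
all 125 alternatives checked — unique.

rotate(2, 90), rotate(2, 90), rotate(2, 90)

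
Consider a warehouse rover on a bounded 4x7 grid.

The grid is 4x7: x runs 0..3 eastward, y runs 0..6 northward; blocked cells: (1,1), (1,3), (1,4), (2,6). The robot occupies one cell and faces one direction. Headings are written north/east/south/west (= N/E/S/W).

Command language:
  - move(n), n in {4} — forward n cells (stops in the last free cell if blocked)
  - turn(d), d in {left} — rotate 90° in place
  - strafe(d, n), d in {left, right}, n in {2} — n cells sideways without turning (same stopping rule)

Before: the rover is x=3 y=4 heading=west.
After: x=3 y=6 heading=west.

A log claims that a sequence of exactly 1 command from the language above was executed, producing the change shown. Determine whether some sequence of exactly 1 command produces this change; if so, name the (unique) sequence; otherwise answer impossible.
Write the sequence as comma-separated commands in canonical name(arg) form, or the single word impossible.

strafe(right, 2)

key: still facing W — the one step turns nothing
from: x=3 y=4 heading=west
[1] after strafe(right, 2): x=3 y=6 heading=west
all 4 alternatives checked — unique.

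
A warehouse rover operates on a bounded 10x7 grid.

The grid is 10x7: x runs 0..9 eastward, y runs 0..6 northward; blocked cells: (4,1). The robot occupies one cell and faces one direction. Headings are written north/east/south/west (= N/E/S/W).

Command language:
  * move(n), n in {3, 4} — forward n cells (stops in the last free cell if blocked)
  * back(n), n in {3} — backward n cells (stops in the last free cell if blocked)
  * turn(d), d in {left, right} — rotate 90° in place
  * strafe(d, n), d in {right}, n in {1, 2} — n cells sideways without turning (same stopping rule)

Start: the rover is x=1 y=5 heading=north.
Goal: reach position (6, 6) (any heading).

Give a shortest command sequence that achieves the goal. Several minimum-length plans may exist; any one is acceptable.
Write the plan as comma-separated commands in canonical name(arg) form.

t0: x=1 y=5 heading=north
[1] after move(3): x=1 y=6 heading=north
[2] after strafe(right, 1): x=2 y=6 heading=north
[3] after turn(right): x=2 y=6 heading=east
[4] after move(4): x=6 y=6 heading=east
nothing shorter than 4 reaches the goal.

move(3), strafe(right, 1), turn(right), move(4)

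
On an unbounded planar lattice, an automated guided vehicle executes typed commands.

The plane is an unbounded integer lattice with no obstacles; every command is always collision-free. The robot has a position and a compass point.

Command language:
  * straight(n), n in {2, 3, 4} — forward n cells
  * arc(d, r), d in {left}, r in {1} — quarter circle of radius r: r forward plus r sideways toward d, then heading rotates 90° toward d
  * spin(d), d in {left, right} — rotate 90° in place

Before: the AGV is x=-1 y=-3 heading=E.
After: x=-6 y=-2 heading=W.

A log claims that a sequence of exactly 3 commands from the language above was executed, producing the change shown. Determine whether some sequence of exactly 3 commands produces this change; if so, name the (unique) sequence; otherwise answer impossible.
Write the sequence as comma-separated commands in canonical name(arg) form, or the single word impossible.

spin(left), arc(left, 1), straight(4)

key: running straight(4) before spin(left) would end elsewhere — order is forced
t0: x=-1 y=-3 heading=E
1. spin(left) → x=-1 y=-3 heading=N
2. arc(left, 1) → x=-2 y=-2 heading=W
3. straight(4) → x=-6 y=-2 heading=W
uniquely the one of 216 3-step routes that fits.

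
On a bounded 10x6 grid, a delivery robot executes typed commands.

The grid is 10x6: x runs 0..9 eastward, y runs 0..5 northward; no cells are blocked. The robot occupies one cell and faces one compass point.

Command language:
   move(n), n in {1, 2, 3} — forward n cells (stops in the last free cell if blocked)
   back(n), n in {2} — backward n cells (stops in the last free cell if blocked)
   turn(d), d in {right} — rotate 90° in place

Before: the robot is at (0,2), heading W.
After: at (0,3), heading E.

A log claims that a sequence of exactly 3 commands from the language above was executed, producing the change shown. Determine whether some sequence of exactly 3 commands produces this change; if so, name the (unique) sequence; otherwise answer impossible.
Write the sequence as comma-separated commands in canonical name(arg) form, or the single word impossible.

turn(right), move(1), turn(right)

key: position moved to (0,3) AND the heading swung to E — translation plus rotation needed
begin: at (0,2), heading W
[1] after turn(right): at (0,2), heading N
[2] after move(1): at (0,3), heading N
[3] after turn(right): at (0,3), heading E
no rival 3-sequence matches.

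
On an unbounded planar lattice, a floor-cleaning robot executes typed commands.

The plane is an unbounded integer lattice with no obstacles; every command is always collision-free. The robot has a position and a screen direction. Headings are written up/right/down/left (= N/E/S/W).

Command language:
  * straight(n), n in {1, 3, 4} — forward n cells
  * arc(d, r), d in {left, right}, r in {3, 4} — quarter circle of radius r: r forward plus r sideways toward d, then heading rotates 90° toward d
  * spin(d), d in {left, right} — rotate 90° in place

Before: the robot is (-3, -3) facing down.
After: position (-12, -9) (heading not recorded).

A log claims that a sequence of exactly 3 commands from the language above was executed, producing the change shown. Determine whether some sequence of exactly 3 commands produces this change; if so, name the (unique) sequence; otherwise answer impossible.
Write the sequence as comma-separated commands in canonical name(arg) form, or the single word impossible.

arc(right, 3), straight(3), arc(left, 3)

key: running arc(left, 3) before arc(right, 3) would end elsewhere — order is forced
t0: (-3, -3) facing down
t=1 arc(right, 3) ⇒ (-6, -6) facing left
t=2 straight(3) ⇒ (-9, -6) facing left
t=3 arc(left, 3) ⇒ (-12, -9) facing down
uniquely the one of 729 3-step routes that fits.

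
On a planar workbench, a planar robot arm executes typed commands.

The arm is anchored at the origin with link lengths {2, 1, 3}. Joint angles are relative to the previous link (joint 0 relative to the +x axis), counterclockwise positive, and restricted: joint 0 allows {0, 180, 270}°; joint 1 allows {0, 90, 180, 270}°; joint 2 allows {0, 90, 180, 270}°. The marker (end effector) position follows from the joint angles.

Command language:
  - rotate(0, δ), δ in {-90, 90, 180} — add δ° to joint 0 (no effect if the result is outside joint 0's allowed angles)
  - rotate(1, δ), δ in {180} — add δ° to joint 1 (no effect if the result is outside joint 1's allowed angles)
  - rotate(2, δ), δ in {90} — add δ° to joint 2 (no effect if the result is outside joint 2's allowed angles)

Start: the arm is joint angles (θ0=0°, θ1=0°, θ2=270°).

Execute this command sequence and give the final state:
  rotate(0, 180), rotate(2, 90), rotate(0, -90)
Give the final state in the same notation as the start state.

t0: joint angles (θ0=0°, θ1=0°, θ2=270°)
step 1 (rotate(0, 180)): joint angles (θ0=180°, θ1=0°, θ2=270°)
step 2 (rotate(2, 90)): joint angles (θ0=180°, θ1=0°, θ2=0°)
step 3 (rotate(0, -90)): joint angles (θ0=180°, θ1=0°, θ2=0°)

joint angles (θ0=180°, θ1=0°, θ2=0°)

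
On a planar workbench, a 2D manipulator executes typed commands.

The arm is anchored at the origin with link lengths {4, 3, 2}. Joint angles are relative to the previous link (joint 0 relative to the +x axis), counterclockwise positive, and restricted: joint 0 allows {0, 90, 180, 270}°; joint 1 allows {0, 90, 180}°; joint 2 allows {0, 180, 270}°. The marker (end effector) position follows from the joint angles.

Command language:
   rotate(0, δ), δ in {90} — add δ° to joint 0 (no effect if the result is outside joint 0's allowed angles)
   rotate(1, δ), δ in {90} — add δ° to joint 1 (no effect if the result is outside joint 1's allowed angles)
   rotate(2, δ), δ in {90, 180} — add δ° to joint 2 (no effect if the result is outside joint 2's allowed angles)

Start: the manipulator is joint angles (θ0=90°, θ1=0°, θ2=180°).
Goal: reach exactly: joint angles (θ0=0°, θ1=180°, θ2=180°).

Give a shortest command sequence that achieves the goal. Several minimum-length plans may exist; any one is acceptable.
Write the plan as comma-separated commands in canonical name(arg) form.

t0: joint angles (θ0=90°, θ1=0°, θ2=180°)
t=1 rotate(0, 90) ⇒ joint angles (θ0=180°, θ1=0°, θ2=180°)
t=2 rotate(0, 90) ⇒ joint angles (θ0=270°, θ1=0°, θ2=180°)
t=3 rotate(0, 90) ⇒ joint angles (θ0=0°, θ1=0°, θ2=180°)
t=4 rotate(1, 90) ⇒ joint angles (θ0=0°, θ1=90°, θ2=180°)
t=5 rotate(1, 90) ⇒ joint angles (θ0=0°, θ1=180°, θ2=180°)
no 4-step plan works, so 5 is optimal.

rotate(0, 90), rotate(0, 90), rotate(0, 90), rotate(1, 90), rotate(1, 90)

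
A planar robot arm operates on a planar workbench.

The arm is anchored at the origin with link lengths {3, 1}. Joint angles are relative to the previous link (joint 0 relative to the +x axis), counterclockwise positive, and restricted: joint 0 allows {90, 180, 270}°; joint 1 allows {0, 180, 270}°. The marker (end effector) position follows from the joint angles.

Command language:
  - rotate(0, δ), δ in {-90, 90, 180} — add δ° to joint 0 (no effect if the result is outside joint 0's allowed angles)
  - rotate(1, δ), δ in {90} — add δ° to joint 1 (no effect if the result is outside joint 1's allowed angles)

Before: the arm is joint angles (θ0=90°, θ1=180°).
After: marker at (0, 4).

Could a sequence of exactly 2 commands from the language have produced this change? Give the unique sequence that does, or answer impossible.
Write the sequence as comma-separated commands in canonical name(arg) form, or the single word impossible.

from: joint angles (θ0=90°, θ1=180°)
t=1 rotate(1, 90) ⇒ joint angles (θ0=90°, θ1=270°)
t=2 rotate(1, 90) ⇒ joint angles (θ0=90°, θ1=0°)
no other 2-command option fits: unique.

rotate(1, 90), rotate(1, 90)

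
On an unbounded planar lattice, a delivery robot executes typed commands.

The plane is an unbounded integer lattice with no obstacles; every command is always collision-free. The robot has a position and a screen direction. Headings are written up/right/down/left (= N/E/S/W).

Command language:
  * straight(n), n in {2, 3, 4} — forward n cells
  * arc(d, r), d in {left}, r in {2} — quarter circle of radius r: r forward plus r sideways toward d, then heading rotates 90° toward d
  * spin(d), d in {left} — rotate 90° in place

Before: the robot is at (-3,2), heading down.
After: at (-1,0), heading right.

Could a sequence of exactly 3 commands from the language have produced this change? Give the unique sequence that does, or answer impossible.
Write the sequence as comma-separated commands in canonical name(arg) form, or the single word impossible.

key: cell and facing (now E) both changed — the 3 commands mix motion and turning
from: at (-3,2), heading down
[1] after straight(2): at (-3,0), heading down
[2] after spin(left): at (-3,0), heading right
[3] after straight(2): at (-1,0), heading right
no rival 3-sequence matches.

straight(2), spin(left), straight(2)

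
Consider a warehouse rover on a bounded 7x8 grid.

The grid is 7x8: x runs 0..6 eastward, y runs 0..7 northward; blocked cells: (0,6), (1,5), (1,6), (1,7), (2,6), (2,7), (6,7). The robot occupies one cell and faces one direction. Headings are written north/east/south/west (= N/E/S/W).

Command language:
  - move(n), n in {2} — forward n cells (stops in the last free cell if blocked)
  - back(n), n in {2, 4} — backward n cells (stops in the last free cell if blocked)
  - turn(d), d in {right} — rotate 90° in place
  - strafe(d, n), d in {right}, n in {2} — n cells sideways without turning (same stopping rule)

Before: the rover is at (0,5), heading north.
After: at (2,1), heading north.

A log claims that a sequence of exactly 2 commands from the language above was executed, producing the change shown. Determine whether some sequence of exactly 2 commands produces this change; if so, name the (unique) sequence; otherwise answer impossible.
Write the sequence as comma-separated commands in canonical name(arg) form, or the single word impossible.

key: still facing N at the end — nothing in the sequence rotates
t0: at (0,5), heading north
t=1 back(4) ⇒ at (0,1), heading north
t=2 strafe(right, 2) ⇒ at (2,1), heading north
uniquely the one of 25 2-step routes that fits.

back(4), strafe(right, 2)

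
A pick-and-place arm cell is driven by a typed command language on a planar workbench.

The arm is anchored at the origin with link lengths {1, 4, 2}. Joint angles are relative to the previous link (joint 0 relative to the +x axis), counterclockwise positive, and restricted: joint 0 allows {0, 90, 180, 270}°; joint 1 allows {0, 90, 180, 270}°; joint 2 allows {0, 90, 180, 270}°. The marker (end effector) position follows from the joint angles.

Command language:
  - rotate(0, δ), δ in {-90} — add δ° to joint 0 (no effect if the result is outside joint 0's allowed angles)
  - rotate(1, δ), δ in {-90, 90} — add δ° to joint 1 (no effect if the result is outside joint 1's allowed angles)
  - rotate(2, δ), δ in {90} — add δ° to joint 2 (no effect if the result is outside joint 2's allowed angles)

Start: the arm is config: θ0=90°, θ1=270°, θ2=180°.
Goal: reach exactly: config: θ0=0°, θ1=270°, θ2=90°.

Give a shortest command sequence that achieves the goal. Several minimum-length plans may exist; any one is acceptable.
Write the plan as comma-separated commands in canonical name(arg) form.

t0: config: θ0=90°, θ1=270°, θ2=180°
1. rotate(2, 90) → config: θ0=90°, θ1=270°, θ2=270°
2. rotate(2, 90) → config: θ0=90°, θ1=270°, θ2=0°
3. rotate(2, 90) → config: θ0=90°, θ1=270°, θ2=90°
4. rotate(0, -90) → config: θ0=0°, θ1=270°, θ2=90°
no 3-step plan works, so 4 is optimal.

rotate(2, 90), rotate(2, 90), rotate(2, 90), rotate(0, -90)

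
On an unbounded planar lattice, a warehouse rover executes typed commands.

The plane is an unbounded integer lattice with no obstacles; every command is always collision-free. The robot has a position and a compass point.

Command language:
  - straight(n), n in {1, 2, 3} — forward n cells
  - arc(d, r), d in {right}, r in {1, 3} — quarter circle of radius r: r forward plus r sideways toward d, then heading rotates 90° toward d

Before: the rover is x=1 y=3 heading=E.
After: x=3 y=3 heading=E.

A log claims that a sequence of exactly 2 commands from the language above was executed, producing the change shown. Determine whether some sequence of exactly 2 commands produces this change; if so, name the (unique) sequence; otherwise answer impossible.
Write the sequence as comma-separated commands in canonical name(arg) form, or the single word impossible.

key: still facing E at the end — nothing in the sequence rotates
from: x=1 y=3 heading=E
t=1 straight(1) ⇒ x=2 y=3 heading=E
t=2 straight(1) ⇒ x=3 y=3 heading=E
all 25 alternatives checked — unique.

straight(1), straight(1)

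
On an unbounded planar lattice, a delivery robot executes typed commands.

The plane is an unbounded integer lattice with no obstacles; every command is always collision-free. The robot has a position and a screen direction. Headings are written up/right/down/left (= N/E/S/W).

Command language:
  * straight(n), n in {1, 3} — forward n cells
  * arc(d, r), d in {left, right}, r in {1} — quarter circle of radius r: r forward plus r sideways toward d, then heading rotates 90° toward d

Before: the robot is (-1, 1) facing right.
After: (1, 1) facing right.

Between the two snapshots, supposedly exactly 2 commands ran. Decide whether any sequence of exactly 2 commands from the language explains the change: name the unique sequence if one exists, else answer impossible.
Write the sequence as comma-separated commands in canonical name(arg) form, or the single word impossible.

straight(1), straight(1)

key: still facing E at the end — nothing in the sequence rotates
initial: (-1, 1) facing right
t=1 straight(1) ⇒ (0, 1) facing right
t=2 straight(1) ⇒ (1, 1) facing right
all 16 alternatives checked — unique.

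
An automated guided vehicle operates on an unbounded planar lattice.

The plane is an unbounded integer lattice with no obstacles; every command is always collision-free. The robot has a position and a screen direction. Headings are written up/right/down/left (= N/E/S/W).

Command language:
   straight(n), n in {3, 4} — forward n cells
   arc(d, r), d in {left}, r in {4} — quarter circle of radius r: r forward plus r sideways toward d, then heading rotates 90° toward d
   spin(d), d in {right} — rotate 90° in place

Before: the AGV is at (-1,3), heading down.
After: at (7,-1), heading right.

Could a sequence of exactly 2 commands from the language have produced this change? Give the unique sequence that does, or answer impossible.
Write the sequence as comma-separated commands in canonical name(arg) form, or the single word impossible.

arc(left, 4), straight(4)

key: running straight(4) before arc(left, 4) would end elsewhere — order is forced
begin: at (-1,3), heading down
[1] after arc(left, 4): at (3,-1), heading right
[2] after straight(4): at (7,-1), heading right
no rival 2-sequence matches.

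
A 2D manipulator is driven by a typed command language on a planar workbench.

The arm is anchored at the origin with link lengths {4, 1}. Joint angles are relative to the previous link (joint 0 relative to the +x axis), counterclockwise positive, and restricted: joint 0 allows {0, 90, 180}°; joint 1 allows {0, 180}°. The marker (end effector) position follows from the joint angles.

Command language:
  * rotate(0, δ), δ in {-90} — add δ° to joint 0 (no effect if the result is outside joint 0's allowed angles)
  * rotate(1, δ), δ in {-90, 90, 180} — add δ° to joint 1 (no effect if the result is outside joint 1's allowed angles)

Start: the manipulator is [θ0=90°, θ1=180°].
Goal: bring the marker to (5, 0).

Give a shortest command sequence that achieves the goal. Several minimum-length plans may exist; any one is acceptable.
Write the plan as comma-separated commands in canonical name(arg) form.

rotate(1, 180), rotate(0, -90)

start: [θ0=90°, θ1=180°]
t=1 rotate(1, 180) ⇒ [θ0=90°, θ1=0°]
t=2 rotate(0, -90) ⇒ [θ0=0°, θ1=0°]
no 1-step plan works, so 2 is optimal.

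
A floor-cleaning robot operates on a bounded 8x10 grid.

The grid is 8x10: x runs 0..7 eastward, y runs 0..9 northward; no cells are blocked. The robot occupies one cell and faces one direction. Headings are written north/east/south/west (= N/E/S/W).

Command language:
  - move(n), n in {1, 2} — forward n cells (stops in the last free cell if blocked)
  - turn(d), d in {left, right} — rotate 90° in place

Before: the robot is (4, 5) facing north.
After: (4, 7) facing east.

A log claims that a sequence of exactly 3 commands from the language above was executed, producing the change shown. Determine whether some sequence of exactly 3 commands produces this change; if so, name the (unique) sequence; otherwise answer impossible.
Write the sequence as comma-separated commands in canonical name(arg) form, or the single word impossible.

move(1), move(1), turn(right)

key: running turn(right) before move(1) would end elsewhere — order is forced
t0: (4, 5) facing north
step 1 (move(1)): (4, 6) facing north
step 2 (move(1)): (4, 7) facing north
step 3 (turn(right)): (4, 7) facing east
uniquely the one of 64 3-step routes that fits.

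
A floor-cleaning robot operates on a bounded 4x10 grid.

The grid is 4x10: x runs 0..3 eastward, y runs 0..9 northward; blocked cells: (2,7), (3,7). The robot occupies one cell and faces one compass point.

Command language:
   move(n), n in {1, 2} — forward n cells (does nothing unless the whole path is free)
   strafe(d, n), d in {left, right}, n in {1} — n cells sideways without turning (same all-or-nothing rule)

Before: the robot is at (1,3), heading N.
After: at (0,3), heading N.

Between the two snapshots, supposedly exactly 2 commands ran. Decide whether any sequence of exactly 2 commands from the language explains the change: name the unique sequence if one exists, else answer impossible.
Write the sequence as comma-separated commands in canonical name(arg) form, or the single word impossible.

strafe(left, 1), strafe(left, 1)

key: the second strafe(left, 1) would leave the grid, so it does nothing
begin: at (1,3), heading N
1. strafe(left, 1) → at (0,3), heading N
2. strafe(left, 1) → at (0,3), heading N
no rival 2-sequence matches.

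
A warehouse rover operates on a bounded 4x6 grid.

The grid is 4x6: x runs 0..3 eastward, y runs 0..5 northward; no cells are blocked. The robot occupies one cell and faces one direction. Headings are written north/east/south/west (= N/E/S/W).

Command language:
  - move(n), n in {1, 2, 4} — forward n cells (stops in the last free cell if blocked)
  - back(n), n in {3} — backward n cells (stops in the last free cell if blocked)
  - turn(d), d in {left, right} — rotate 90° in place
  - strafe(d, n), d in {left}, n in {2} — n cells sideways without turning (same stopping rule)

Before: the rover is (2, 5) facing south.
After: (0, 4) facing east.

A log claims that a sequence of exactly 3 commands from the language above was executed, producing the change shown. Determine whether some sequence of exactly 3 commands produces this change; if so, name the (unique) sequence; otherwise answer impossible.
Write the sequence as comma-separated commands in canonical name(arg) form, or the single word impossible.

key: cell and facing (now E) both changed — the 3 commands mix motion and turning
begin: (2, 5) facing south
[1] after move(1): (2, 4) facing south
[2] after turn(left): (2, 4) facing east
[3] after back(3): (0, 4) facing east
no rival 3-sequence matches.

move(1), turn(left), back(3)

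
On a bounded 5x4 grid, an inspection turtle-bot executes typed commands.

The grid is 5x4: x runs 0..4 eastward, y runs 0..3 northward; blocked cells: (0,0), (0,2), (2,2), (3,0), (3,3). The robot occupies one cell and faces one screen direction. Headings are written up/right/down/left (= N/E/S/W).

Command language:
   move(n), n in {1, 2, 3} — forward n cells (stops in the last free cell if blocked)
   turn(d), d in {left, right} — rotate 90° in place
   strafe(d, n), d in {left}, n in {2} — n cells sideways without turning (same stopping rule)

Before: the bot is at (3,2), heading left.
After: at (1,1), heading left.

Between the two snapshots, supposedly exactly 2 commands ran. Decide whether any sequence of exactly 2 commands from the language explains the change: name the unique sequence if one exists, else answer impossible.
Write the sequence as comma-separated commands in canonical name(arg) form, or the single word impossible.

key: still facing W at the end — nothing in the sequence rotates
t0: at (3,2), heading left
[1] after strafe(left, 2): at (3,1), heading left
[2] after move(2): at (1,1), heading left
uniquely the one of 36 2-step routes that fits.

strafe(left, 2), move(2)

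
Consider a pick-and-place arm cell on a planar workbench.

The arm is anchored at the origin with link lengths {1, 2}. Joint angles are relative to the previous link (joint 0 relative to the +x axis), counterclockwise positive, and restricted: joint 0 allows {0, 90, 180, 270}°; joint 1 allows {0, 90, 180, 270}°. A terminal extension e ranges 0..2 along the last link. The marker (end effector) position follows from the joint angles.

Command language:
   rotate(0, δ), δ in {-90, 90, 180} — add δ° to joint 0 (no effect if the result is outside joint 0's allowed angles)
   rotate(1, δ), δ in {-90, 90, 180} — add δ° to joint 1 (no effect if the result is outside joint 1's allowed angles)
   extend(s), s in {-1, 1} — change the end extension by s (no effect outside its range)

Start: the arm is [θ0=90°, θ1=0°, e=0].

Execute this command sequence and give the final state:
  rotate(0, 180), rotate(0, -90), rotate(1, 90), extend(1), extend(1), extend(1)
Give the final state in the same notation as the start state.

[θ0=180°, θ1=90°, e=2]

start: [θ0=90°, θ1=0°, e=0]
t=1 rotate(0, 180) ⇒ [θ0=270°, θ1=0°, e=0]
t=2 rotate(0, -90) ⇒ [θ0=180°, θ1=0°, e=0]
t=3 rotate(1, 90) ⇒ [θ0=180°, θ1=90°, e=0]
t=4 extend(1) ⇒ [θ0=180°, θ1=90°, e=1]
t=5 extend(1) ⇒ [θ0=180°, θ1=90°, e=2]
t=6 extend(1) ⇒ [θ0=180°, θ1=90°, e=2]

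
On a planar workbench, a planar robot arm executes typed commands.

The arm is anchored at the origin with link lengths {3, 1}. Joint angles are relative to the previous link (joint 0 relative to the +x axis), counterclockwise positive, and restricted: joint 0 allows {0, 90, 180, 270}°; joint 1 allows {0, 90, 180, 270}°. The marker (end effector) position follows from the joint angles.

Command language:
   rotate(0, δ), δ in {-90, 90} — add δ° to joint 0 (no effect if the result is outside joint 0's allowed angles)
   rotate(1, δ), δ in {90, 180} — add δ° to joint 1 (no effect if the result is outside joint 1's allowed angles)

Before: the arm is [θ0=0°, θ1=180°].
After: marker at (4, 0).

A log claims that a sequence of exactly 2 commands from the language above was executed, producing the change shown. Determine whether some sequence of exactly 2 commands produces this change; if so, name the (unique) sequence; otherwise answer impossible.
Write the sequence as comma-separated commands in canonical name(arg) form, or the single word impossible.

rotate(1, 90), rotate(1, 90)

start: [θ0=0°, θ1=180°]
step 1 (rotate(1, 90)): [θ0=0°, θ1=270°]
step 2 (rotate(1, 90)): [θ0=0°, θ1=0°]
uniquely the one of 16 2-step routes that fits.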